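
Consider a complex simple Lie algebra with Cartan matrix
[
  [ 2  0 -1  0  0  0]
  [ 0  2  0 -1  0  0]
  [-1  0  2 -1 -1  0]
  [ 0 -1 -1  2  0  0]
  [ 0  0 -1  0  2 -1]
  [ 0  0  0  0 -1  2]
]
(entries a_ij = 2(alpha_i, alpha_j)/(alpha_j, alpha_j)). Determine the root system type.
The matrix has rank 6 with 2's on the diagonal. Reading the off-diagonal entries as Dynkin edges (a single edge where a_ij = a_ji = -1; a double or triple edge where a_ij * a_ji = 2 or 3), the diagram is a chain of 5 nodes with one extra node attached to the third node from one end (E_6). One simple-root ordering that puts it in standard form is (alpha_2, alpha_1, alpha_4, alpha_3, alpha_5, alpha_6). So the algebra is type E_6.

E_6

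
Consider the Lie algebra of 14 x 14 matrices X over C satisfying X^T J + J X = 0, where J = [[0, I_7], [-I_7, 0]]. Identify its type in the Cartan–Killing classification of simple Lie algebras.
C_7

This is sp(14), which has dimension 14(14+1)/2 = 105 and rank 14/2 = 7. In the classification of classical Lie algebras, the symplectic algebra sp(2n) has type C_n; here n = 7, so the Dynkin diagram is a chain of 7 nodes with a double edge at one end; the terminal node there is the unique long simple root (C_7). Hence the type is C_7.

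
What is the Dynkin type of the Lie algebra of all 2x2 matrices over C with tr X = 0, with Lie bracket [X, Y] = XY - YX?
A_1 (sl(2))

This is sl(2), which has dimension 2^2 - 1 = 3 and rank 2 - 1 = 1 (a Cartan subalgebra is the diagonal traceless matrices). In the classification of classical Lie algebras, the special linear algebra sl(n+1) has type A_n; here n = 1, so the Dynkin diagram is a chain of 1 nodes with single edges (A_1). Hence the type is A_1.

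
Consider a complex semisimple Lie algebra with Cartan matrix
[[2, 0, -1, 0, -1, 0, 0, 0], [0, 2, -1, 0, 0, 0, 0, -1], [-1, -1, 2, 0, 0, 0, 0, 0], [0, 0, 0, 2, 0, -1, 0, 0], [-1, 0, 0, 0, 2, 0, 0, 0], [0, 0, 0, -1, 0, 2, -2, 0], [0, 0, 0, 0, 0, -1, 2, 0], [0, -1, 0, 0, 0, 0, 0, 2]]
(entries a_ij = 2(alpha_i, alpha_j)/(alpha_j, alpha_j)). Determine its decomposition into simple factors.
The diagram associated to this matrix has two connected components: the simple roots {alpha_1, alpha_2, alpha_3, alpha_5, alpha_8} form a chain of 5 nodes with single edges (A_5), and {alpha_4, alpha_6, alpha_7} form a chain of 3 nodes with a double edge at one end; the terminal node there is the unique short simple root (B_3). A semisimple Lie algebra decomposes uniquely as the direct sum of simple ideals, one per connected component of its Dynkin diagram, so g ≅ A_5 ⊕ B_3 (dimension 35 + 21 = 56).

A5 ⊕ B3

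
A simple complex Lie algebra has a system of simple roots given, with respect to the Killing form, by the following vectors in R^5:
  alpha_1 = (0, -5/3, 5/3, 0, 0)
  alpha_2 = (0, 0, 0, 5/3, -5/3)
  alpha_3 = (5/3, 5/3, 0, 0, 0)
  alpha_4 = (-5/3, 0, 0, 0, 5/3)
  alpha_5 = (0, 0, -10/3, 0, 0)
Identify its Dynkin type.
C_5 (sp(10))

Compute the Cartan integers a_ij = 2(alpha_i, alpha_j)/(alpha_j, alpha_j); the resulting 5x5 Cartan matrix is
[[2, 0, -1, 0, -1], [0, 2, 0, -1, 0], [-1, 0, 2, -1, 0], [0, -1, -1, 2, 0], [-2, 0, 0, 0, 2]].
The roots have two lengths (squared-length ratio 2:1); the short ones are alpha_{1,2,3,4}. The associated Dynkin diagram is a chain of 5 nodes with a double edge at one end; the terminal node there is the unique long simple root (C_5), so the type is C_5 (the algebra sp(10)).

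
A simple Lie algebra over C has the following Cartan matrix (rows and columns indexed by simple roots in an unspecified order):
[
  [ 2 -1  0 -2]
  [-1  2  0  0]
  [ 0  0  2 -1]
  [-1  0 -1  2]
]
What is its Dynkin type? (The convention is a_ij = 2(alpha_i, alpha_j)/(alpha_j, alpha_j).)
F_4

The matrix has rank 4 with 2's on the diagonal. Reading the off-diagonal entries as Dynkin edges (a single edge where a_ij = a_ji = -1; a double or triple edge where a_ij * a_ji = 2 or 3), the diagram is a chain of 4 nodes with a double edge between the middle two (F_4). One simple-root ordering that puts it in standard form is (alpha_2, alpha_1, alpha_4, alpha_3). So the algebra is type F_4.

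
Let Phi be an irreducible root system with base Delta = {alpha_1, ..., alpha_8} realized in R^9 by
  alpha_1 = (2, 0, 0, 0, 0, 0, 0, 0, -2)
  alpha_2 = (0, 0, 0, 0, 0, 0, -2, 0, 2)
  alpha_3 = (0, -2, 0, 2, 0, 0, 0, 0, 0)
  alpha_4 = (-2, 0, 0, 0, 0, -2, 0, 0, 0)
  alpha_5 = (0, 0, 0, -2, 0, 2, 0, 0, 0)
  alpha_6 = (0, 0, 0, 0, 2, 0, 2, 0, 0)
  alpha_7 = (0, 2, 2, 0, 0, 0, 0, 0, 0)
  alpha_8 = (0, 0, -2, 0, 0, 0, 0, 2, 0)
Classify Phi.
Compute the Cartan integers a_ij = 2(alpha_i, alpha_j)/(alpha_j, alpha_j); the resulting 8x8 Cartan matrix is
[[2, -1, 0, -1, 0, 0, 0, 0], [-1, 2, 0, 0, 0, -1, 0, 0], [0, 0, 2, 0, -1, 0, -1, 0], [-1, 0, 0, 2, -1, 0, 0, 0], [0, 0, -1, -1, 2, 0, 0, 0], [0, -1, 0, 0, 0, 2, 0, 0], [0, 0, -1, 0, 0, 0, 2, -1], [0, 0, 0, 0, 0, 0, -1, 2]].
All simple roots have the same length, so the diagram is simply laced. The associated Dynkin diagram is a chain of 8 nodes with single edges (A_8), so the type is A_8 (the algebra sl(9)).

A_8 (sl(9))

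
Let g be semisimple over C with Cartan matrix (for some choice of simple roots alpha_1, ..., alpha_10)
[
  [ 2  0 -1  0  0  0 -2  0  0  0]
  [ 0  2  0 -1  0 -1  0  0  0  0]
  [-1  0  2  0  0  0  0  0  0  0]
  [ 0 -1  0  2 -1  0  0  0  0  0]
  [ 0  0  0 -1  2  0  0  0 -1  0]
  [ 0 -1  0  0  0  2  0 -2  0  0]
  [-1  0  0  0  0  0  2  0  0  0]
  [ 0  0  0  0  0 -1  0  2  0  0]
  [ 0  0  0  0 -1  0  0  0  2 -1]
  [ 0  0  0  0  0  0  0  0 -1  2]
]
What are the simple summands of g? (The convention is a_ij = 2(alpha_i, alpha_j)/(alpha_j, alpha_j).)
The diagram associated to this matrix has two connected components: the simple roots {alpha_1, alpha_3, alpha_7} form a chain of 3 nodes with a double edge at one end; the terminal node there is the unique short simple root (B_3), and {alpha_2, alpha_4, alpha_5, alpha_6, alpha_8, alpha_9, alpha_10} form a chain of 7 nodes with a double edge at one end; the terminal node there is the unique short simple root (B_7). A semisimple Lie algebra decomposes uniquely as the direct sum of simple ideals, one per connected component of its Dynkin diagram, so g ≅ B_3 ⊕ B_7 (dimension 21 + 105 = 126).

B_3 (so(7)) ⊕ B_7 (so(15))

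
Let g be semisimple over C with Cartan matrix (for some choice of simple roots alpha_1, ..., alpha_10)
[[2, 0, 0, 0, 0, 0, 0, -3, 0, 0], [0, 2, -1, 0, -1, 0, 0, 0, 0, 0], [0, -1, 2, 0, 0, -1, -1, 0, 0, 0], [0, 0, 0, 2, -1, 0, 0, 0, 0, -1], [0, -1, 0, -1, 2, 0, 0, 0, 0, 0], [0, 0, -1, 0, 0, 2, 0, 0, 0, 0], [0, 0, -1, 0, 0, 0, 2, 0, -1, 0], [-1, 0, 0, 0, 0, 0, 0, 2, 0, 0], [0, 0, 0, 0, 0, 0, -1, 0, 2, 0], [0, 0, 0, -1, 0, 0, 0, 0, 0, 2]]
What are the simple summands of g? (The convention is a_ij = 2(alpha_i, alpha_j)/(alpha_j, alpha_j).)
The diagram associated to this matrix has two connected components: the simple roots {alpha_2, alpha_3, alpha_4, alpha_5, alpha_6, alpha_7, alpha_9, alpha_10} form a chain of 7 nodes with one extra node attached to the third node from one end (E_8), and {alpha_1, alpha_8} form two nodes joined by a triple edge (G_2). A semisimple Lie algebra decomposes uniquely as the direct sum of simple ideals, one per connected component of its Dynkin diagram, so g ≅ E_8 ⊕ G_2 (dimension 248 + 14 = 262).

E_8 + G_2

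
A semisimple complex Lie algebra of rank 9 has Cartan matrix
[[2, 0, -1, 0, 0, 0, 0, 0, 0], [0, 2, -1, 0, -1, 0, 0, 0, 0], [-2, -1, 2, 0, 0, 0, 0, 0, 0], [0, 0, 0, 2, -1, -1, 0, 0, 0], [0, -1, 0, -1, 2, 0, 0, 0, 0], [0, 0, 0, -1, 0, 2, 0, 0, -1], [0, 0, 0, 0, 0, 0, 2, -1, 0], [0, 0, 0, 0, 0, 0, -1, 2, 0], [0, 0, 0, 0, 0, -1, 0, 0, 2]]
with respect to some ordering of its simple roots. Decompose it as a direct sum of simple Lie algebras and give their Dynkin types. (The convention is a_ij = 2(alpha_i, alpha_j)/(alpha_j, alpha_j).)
The diagram associated to this matrix has two connected components: the simple roots {alpha_7, alpha_8} form a chain of 2 nodes with single edges (A_2), and {alpha_1, alpha_2, alpha_3, alpha_4, alpha_5, alpha_6, alpha_9} form a chain of 7 nodes with a double edge at one end; the terminal node there is the unique short simple root (B_7). A semisimple Lie algebra decomposes uniquely as the direct sum of simple ideals, one per connected component of its Dynkin diagram, so g ≅ A_2 ⊕ B_7 (dimension 8 + 105 = 113).

A_2 + B_7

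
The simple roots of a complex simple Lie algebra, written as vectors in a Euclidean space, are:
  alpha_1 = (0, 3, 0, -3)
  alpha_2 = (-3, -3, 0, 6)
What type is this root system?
G_2

Compute the Cartan integers a_ij = 2(alpha_i, alpha_j)/(alpha_j, alpha_j); the resulting 2x2 Cartan matrix is
[[2, -1], [-3, 2]].
The roots have two lengths (squared-length ratio 3:1); the short ones are alpha_{1}. The associated Dynkin diagram is two nodes joined by a triple edge (G_2), so the type is G_2.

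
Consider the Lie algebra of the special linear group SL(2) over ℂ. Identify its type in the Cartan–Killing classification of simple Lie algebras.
type A_1

This is sl(2), which has dimension 2^2 - 1 = 3 and rank 2 - 1 = 1 (a Cartan subalgebra is the diagonal traceless matrices). In the classification of classical Lie algebras, the special linear algebra sl(n+1) has type A_n; here n = 1, so the Dynkin diagram is a chain of 1 nodes with single edges (A_1). Hence the type is A_1.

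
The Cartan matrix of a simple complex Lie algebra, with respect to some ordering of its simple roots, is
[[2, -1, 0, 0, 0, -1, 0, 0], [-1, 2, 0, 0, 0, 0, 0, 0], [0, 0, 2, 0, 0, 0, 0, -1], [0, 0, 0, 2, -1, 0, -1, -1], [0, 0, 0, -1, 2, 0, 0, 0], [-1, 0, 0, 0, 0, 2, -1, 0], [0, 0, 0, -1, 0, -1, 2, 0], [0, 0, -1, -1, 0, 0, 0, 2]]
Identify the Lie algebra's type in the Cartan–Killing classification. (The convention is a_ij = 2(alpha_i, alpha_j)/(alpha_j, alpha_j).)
The matrix has rank 8 with 2's on the diagonal. Reading the off-diagonal entries as Dynkin edges (a single edge where a_ij = a_ji = -1; a double or triple edge where a_ij * a_ji = 2 or 3), the diagram is a chain of 7 nodes with one extra node attached to the third node from one end (E_8). One simple-root ordering that puts it in standard form is (alpha_3, alpha_5, alpha_8, alpha_4, alpha_7, alpha_6, alpha_1, alpha_2). So the algebra is type E_8.

E_8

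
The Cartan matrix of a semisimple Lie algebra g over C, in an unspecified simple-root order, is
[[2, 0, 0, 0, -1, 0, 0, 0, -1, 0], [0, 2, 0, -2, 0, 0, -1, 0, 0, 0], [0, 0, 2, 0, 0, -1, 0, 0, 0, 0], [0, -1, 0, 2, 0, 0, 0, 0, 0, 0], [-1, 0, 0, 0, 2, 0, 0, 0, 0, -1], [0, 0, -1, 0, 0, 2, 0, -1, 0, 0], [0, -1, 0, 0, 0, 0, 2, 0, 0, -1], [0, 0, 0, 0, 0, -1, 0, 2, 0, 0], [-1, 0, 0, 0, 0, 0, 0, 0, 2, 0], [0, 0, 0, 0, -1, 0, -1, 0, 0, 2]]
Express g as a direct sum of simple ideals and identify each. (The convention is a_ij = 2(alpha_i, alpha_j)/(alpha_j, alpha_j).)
The diagram associated to this matrix has two connected components: the simple roots {alpha_3, alpha_6, alpha_8} form a chain of 3 nodes with single edges (A_3), and {alpha_1, alpha_2, alpha_4, alpha_5, alpha_7, alpha_9, alpha_10} form a chain of 7 nodes with a double edge at one end; the terminal node there is the unique short simple root (B_7). A semisimple Lie algebra decomposes uniquely as the direct sum of simple ideals, one per connected component of its Dynkin diagram, so g ≅ A_3 ⊕ B_7 (dimension 15 + 105 = 120).

A3 + B7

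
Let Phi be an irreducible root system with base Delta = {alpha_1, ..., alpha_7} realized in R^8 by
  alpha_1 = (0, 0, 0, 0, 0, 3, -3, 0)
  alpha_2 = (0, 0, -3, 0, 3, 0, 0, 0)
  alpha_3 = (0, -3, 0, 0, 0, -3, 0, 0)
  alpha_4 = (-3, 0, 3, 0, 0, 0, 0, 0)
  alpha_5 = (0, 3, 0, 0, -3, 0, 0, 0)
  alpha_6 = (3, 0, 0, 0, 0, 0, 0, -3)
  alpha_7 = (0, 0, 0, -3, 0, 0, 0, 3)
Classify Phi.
A_7 (sl(8))

Compute the Cartan integers a_ij = 2(alpha_i, alpha_j)/(alpha_j, alpha_j); the resulting 7x7 Cartan matrix is
[[2, 0, -1, 0, 0, 0, 0], [0, 2, 0, -1, -1, 0, 0], [-1, 0, 2, 0, -1, 0, 0], [0, -1, 0, 2, 0, -1, 0], [0, -1, -1, 0, 2, 0, 0], [0, 0, 0, -1, 0, 2, -1], [0, 0, 0, 0, 0, -1, 2]].
All simple roots have the same length, so the diagram is simply laced. The associated Dynkin diagram is a chain of 7 nodes with single edges (A_7), so the type is A_7 (the algebra sl(8)).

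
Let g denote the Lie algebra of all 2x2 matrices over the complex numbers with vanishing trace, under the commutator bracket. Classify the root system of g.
type A_1

This is sl(2), which has dimension 2^2 - 1 = 3 and rank 2 - 1 = 1 (a Cartan subalgebra is the diagonal traceless matrices). In the classification of classical Lie algebras, the special linear algebra sl(n+1) has type A_n; here n = 1, so the Dynkin diagram is a chain of 1 nodes with single edges (A_1). Hence the type is A_1.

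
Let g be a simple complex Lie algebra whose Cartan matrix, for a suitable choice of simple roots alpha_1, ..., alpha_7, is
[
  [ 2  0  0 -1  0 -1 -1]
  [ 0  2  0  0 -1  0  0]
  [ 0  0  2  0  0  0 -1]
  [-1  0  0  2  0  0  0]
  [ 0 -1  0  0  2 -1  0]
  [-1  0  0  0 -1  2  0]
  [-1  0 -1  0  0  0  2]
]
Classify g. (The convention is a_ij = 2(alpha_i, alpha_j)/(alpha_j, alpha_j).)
The matrix has rank 7 with 2's on the diagonal. Reading the off-diagonal entries as Dynkin edges (a single edge where a_ij = a_ji = -1; a double or triple edge where a_ij * a_ji = 2 or 3), the diagram is a chain of 6 nodes with one extra node attached to the third node from one end (E_7). One simple-root ordering that puts it in standard form is (alpha_3, alpha_4, alpha_7, alpha_1, alpha_6, alpha_5, alpha_2). So the algebra is type E_7.

type E_7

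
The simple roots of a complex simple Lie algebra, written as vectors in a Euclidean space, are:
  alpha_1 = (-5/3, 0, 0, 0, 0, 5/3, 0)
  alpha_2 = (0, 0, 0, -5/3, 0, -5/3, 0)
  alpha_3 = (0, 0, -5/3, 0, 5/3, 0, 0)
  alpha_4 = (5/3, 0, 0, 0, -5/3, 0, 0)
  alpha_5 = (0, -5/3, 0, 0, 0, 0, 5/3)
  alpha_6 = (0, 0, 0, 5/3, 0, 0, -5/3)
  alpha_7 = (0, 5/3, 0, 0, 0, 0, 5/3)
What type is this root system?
D_7

Compute the Cartan integers a_ij = 2(alpha_i, alpha_j)/(alpha_j, alpha_j); the resulting 7x7 Cartan matrix is
[[2, -1, 0, -1, 0, 0, 0], [-1, 2, 0, 0, 0, -1, 0], [0, 0, 2, -1, 0, 0, 0], [-1, 0, -1, 2, 0, 0, 0], [0, 0, 0, 0, 2, -1, 0], [0, -1, 0, 0, -1, 2, -1], [0, 0, 0, 0, 0, -1, 2]].
All simple roots have the same length, so the diagram is simply laced. The associated Dynkin diagram is a chain of 5 nodes with a fork of two nodes at one end (D_7), so the type is D_7 (the algebra so(14)).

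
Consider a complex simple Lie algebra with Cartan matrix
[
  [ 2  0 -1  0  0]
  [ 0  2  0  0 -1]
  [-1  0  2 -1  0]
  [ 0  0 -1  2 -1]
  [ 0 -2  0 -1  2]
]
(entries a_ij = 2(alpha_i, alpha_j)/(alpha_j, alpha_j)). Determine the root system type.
B_5

The matrix has rank 5 with 2's on the diagonal. Reading the off-diagonal entries as Dynkin edges (a single edge where a_ij = a_ji = -1; a double or triple edge where a_ij * a_ji = 2 or 3), the diagram is a chain of 5 nodes with a double edge at one end; the terminal node there is the unique short simple root (B_5). One simple-root ordering that puts it in standard form is (alpha_1, alpha_3, alpha_4, alpha_5, alpha_2). So the algebra is type B_5, i.e. so(11).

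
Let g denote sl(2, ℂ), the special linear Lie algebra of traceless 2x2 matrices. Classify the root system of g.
A_1 (sl(2))

This is sl(2), which has dimension 2^2 - 1 = 3 and rank 2 - 1 = 1 (a Cartan subalgebra is the diagonal traceless matrices). In the classification of classical Lie algebras, the special linear algebra sl(n+1) has type A_n; here n = 1, so the Dynkin diagram is a chain of 1 nodes with single edges (A_1). Hence the type is A_1.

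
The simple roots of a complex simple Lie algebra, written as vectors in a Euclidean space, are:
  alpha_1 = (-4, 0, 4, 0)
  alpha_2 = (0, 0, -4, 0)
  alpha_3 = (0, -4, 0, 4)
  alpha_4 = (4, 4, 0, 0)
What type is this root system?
B4

Compute the Cartan integers a_ij = 2(alpha_i, alpha_j)/(alpha_j, alpha_j); the resulting 4x4 Cartan matrix is
[[2, -2, 0, -1], [-1, 2, 0, 0], [0, 0, 2, -1], [-1, 0, -1, 2]].
The roots have two lengths (squared-length ratio 2:1); the short ones are alpha_{2}. The associated Dynkin diagram is a chain of 4 nodes with a double edge at one end; the terminal node there is the unique short simple root (B_4), so the type is B_4 (the algebra so(9)).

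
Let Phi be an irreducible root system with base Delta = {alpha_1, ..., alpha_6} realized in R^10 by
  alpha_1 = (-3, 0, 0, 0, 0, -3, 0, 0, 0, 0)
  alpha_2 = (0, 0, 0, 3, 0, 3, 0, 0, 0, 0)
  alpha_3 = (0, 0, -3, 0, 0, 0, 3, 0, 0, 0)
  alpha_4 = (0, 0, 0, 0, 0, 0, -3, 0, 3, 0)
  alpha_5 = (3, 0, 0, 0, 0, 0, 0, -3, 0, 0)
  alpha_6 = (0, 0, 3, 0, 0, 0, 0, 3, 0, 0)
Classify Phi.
A_6 (sl(7))

Compute the Cartan integers a_ij = 2(alpha_i, alpha_j)/(alpha_j, alpha_j); the resulting 6x6 Cartan matrix is
[[2, -1, 0, 0, -1, 0], [-1, 2, 0, 0, 0, 0], [0, 0, 2, -1, 0, -1], [0, 0, -1, 2, 0, 0], [-1, 0, 0, 0, 2, -1], [0, 0, -1, 0, -1, 2]].
All simple roots have the same length, so the diagram is simply laced. The associated Dynkin diagram is a chain of 6 nodes with single edges (A_6), so the type is A_6 (the algebra sl(7)).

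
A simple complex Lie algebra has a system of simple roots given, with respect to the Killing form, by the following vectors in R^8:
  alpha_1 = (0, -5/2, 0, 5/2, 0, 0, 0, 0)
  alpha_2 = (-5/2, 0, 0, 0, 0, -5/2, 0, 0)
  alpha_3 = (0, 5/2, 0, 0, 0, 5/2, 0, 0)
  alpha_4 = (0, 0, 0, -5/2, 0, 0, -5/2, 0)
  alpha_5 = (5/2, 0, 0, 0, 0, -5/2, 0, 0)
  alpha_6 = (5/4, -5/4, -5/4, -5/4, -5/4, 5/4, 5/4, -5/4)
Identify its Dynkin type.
E6

Compute the Cartan integers a_ij = 2(alpha_i, alpha_j)/(alpha_j, alpha_j); the resulting 6x6 Cartan matrix is
[[2, 0, -1, -1, 0, 0], [0, 2, -1, 0, 0, -1], [-1, -1, 2, 0, -1, 0], [-1, 0, 0, 2, 0, 0], [0, 0, -1, 0, 2, 0], [0, -1, 0, 0, 0, 2]].
All simple roots have the same length, so the diagram is simply laced. The associated Dynkin diagram is a chain of 5 nodes with one extra node attached to the third node from one end (E_6), so the type is E_6.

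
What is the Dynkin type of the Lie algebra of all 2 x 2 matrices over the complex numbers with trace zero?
A_1 (sl(2))

This is sl(2), which has dimension 2^2 - 1 = 3 and rank 2 - 1 = 1 (a Cartan subalgebra is the diagonal traceless matrices). In the classification of classical Lie algebras, the special linear algebra sl(n+1) has type A_n; here n = 1, so the Dynkin diagram is a chain of 1 nodes with single edges (A_1). Hence the type is A_1.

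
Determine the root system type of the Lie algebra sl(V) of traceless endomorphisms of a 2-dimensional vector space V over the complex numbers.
type A_1

This is sl(2), which has dimension 2^2 - 1 = 3 and rank 2 - 1 = 1 (a Cartan subalgebra is the diagonal traceless matrices). In the classification of classical Lie algebras, the special linear algebra sl(n+1) has type A_n; here n = 1, so the Dynkin diagram is a chain of 1 nodes with single edges (A_1). Hence the type is A_1.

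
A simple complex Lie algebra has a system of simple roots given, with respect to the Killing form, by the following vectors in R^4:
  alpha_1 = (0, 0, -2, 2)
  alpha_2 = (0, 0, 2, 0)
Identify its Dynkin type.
Compute the Cartan integers a_ij = 2(alpha_i, alpha_j)/(alpha_j, alpha_j); the resulting 2x2 Cartan matrix is
[[2, -2], [-1, 2]].
The roots have two lengths (squared-length ratio 2:1); the short ones are alpha_{2}. The associated Dynkin diagram is a chain of 2 nodes with a double edge at one end; the terminal node there is the unique short simple root (B_2), so the type is B_2 (the algebra so(5)).

type B_2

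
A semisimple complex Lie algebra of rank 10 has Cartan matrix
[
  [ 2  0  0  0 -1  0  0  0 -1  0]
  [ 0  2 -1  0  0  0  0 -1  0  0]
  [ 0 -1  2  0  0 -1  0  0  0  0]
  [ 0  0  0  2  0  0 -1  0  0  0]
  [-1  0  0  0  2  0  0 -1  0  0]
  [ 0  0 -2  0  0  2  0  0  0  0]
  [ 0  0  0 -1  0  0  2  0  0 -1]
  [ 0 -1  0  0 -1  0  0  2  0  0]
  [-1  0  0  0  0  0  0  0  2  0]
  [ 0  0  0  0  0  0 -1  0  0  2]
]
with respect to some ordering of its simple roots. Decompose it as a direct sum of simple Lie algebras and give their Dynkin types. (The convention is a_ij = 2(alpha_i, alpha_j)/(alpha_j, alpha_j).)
The diagram associated to this matrix has two connected components: the simple roots {alpha_4, alpha_7, alpha_10} form a chain of 3 nodes with single edges (A_3), and {alpha_1, alpha_2, alpha_3, alpha_5, alpha_6, alpha_8, alpha_9} form a chain of 7 nodes with a double edge at one end; the terminal node there is the unique long simple root (C_7). A semisimple Lie algebra decomposes uniquely as the direct sum of simple ideals, one per connected component of its Dynkin diagram, so g ≅ A_3 ⊕ C_7 (dimension 15 + 105 = 120).

A3 + C7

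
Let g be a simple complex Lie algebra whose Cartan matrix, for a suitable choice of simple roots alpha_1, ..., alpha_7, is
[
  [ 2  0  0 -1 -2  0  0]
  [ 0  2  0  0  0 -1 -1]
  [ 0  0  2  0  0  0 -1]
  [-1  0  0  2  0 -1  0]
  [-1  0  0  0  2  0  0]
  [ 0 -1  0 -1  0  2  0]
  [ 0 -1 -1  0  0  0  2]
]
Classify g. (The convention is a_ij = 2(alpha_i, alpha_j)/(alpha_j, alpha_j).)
B_7 (so(15))

The matrix has rank 7 with 2's on the diagonal. Reading the off-diagonal entries as Dynkin edges (a single edge where a_ij = a_ji = -1; a double or triple edge where a_ij * a_ji = 2 or 3), the diagram is a chain of 7 nodes with a double edge at one end; the terminal node there is the unique short simple root (B_7). One simple-root ordering that puts it in standard form is (alpha_3, alpha_7, alpha_2, alpha_6, alpha_4, alpha_1, alpha_5). So the algebra is type B_7, i.e. so(15).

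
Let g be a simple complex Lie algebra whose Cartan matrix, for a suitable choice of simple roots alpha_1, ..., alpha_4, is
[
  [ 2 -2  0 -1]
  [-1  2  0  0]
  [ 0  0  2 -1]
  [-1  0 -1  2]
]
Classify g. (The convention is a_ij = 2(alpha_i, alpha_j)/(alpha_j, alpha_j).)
B_4

The matrix has rank 4 with 2's on the diagonal. Reading the off-diagonal entries as Dynkin edges (a single edge where a_ij = a_ji = -1; a double or triple edge where a_ij * a_ji = 2 or 3), the diagram is a chain of 4 nodes with a double edge at one end; the terminal node there is the unique short simple root (B_4). One simple-root ordering that puts it in standard form is (alpha_3, alpha_4, alpha_1, alpha_2). So the algebra is type B_4, i.e. so(9).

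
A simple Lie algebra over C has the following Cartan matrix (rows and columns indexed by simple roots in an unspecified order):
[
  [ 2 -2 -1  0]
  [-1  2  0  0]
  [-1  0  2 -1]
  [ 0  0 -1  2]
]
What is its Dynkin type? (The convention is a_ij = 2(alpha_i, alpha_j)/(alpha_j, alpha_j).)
The matrix has rank 4 with 2's on the diagonal. Reading the off-diagonal entries as Dynkin edges (a single edge where a_ij = a_ji = -1; a double or triple edge where a_ij * a_ji = 2 or 3), the diagram is a chain of 4 nodes with a double edge at one end; the terminal node there is the unique short simple root (B_4). One simple-root ordering that puts it in standard form is (alpha_4, alpha_3, alpha_1, alpha_2). So the algebra is type B_4, i.e. so(9).

B_4 (so(9))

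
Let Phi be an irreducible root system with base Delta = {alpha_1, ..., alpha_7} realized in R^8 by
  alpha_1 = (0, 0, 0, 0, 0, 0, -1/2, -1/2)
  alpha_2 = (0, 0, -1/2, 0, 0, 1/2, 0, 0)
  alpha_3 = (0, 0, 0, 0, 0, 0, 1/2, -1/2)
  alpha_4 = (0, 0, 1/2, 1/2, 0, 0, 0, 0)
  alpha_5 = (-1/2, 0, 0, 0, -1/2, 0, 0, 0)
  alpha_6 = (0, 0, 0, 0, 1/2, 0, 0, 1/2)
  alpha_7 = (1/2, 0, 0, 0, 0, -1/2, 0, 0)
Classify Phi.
D7

Compute the Cartan integers a_ij = 2(alpha_i, alpha_j)/(alpha_j, alpha_j); the resulting 7x7 Cartan matrix is
[[2, 0, 0, 0, 0, -1, 0], [0, 2, 0, -1, 0, 0, -1], [0, 0, 2, 0, 0, -1, 0], [0, -1, 0, 2, 0, 0, 0], [0, 0, 0, 0, 2, -1, -1], [-1, 0, -1, 0, -1, 2, 0], [0, -1, 0, 0, -1, 0, 2]].
All simple roots have the same length, so the diagram is simply laced. The associated Dynkin diagram is a chain of 5 nodes with a fork of two nodes at one end (D_7), so the type is D_7 (the algebra so(14)).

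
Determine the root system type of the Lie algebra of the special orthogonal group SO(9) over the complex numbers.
B_4

This is so(9) with 9 odd, which has dimension 9(9-1)/2 = 36 and rank (9-1)/2 = 4. In the classification of classical Lie algebras, the orthogonal algebra so(2n+1) in an odd number of variables has type B_n; here n = 4, so the Dynkin diagram is a chain of 4 nodes with a double edge at one end; the terminal node there is the unique short simple root (B_4). Hence the type is B_4.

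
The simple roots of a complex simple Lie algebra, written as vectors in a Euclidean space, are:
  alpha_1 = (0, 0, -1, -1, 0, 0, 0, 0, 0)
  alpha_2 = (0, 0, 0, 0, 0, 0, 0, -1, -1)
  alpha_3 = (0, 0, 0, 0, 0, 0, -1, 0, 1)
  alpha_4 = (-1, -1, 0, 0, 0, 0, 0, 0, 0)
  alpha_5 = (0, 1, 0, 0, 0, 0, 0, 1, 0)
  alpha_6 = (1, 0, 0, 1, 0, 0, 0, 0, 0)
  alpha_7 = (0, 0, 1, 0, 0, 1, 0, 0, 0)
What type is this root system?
Compute the Cartan integers a_ij = 2(alpha_i, alpha_j)/(alpha_j, alpha_j); the resulting 7x7 Cartan matrix is
[[2, 0, 0, 0, 0, -1, -1], [0, 2, -1, 0, -1, 0, 0], [0, -1, 2, 0, 0, 0, 0], [0, 0, 0, 2, -1, -1, 0], [0, -1, 0, -1, 2, 0, 0], [-1, 0, 0, -1, 0, 2, 0], [-1, 0, 0, 0, 0, 0, 2]].
All simple roots have the same length, so the diagram is simply laced. The associated Dynkin diagram is a chain of 7 nodes with single edges (A_7), so the type is A_7 (the algebra sl(8)).

A7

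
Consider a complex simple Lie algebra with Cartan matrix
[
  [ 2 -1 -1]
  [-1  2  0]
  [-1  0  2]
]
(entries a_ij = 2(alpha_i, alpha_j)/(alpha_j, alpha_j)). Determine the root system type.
type A_3

The matrix has rank 3 with 2's on the diagonal. Reading the off-diagonal entries as Dynkin edges (a single edge where a_ij = a_ji = -1; a double or triple edge where a_ij * a_ji = 2 or 3), the diagram is a chain of 3 nodes with single edges (A_3). One simple-root ordering that puts it in standard form is (alpha_3, alpha_1, alpha_2). So the algebra is type A_3, i.e. sl(4).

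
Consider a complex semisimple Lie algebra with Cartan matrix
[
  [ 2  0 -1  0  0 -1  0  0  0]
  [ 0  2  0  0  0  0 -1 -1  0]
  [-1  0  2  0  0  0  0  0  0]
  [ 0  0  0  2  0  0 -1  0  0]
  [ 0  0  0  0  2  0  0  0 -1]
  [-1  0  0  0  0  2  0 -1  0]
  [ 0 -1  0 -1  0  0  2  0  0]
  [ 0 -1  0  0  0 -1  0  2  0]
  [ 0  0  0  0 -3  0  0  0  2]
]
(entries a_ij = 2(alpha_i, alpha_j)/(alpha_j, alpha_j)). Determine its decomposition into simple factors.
The diagram associated to this matrix has two connected components: the simple roots {alpha_1, alpha_2, alpha_3, alpha_4, alpha_6, alpha_7, alpha_8} form a chain of 7 nodes with single edges (A_7), and {alpha_5, alpha_9} form two nodes joined by a triple edge (G_2). A semisimple Lie algebra decomposes uniquely as the direct sum of simple ideals, one per connected component of its Dynkin diagram, so g ≅ A_7 ⊕ G_2 (dimension 63 + 14 = 77).

A_7 (sl(8)) + G_2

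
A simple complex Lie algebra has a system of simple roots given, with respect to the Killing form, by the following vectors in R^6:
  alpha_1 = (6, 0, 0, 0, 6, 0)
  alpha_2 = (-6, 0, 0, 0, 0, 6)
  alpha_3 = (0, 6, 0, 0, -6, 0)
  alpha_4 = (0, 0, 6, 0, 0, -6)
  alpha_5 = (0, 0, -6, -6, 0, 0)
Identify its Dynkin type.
A_5

Compute the Cartan integers a_ij = 2(alpha_i, alpha_j)/(alpha_j, alpha_j); the resulting 5x5 Cartan matrix is
[[2, -1, -1, 0, 0], [-1, 2, 0, -1, 0], [-1, 0, 2, 0, 0], [0, -1, 0, 2, -1], [0, 0, 0, -1, 2]].
All simple roots have the same length, so the diagram is simply laced. The associated Dynkin diagram is a chain of 5 nodes with single edges (A_5), so the type is A_5 (the algebra sl(6)).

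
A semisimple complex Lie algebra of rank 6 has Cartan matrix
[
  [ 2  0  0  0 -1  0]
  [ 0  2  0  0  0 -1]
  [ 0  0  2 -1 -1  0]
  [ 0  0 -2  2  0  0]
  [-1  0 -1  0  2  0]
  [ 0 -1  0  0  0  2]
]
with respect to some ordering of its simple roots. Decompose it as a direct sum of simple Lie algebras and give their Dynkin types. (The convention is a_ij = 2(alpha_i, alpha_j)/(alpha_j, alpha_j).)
The diagram associated to this matrix has two connected components: the simple roots {alpha_2, alpha_6} form a chain of 2 nodes with single edges (A_2), and {alpha_1, alpha_3, alpha_4, alpha_5} form a chain of 4 nodes with a double edge at one end; the terminal node there is the unique long simple root (C_4). A semisimple Lie algebra decomposes uniquely as the direct sum of simple ideals, one per connected component of its Dynkin diagram, so g ≅ A_2 ⊕ C_4 (dimension 8 + 36 = 44).

type A_2 ⊕ type C_4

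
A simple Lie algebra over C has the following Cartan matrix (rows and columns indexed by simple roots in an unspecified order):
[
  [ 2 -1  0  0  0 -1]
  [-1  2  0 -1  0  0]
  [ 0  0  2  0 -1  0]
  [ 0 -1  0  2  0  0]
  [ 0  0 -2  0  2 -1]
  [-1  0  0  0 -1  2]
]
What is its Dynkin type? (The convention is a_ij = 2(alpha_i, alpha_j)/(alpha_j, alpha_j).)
The matrix has rank 6 with 2's on the diagonal. Reading the off-diagonal entries as Dynkin edges (a single edge where a_ij = a_ji = -1; a double or triple edge where a_ij * a_ji = 2 or 3), the diagram is a chain of 6 nodes with a double edge at one end; the terminal node there is the unique short simple root (B_6). One simple-root ordering that puts it in standard form is (alpha_4, alpha_2, alpha_1, alpha_6, alpha_5, alpha_3). So the algebra is type B_6, i.e. so(13).

B_6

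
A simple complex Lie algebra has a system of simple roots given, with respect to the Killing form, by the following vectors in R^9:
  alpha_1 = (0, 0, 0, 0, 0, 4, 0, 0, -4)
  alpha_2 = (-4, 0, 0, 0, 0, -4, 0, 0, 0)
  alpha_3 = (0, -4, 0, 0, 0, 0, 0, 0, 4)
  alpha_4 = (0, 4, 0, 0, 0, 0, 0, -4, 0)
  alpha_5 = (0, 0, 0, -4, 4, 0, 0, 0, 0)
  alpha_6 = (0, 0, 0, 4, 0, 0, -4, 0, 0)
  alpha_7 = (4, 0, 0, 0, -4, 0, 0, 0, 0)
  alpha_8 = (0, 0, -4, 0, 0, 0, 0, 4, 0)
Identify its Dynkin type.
Compute the Cartan integers a_ij = 2(alpha_i, alpha_j)/(alpha_j, alpha_j); the resulting 8x8 Cartan matrix is
[[2, -1, -1, 0, 0, 0, 0, 0], [-1, 2, 0, 0, 0, 0, -1, 0], [-1, 0, 2, -1, 0, 0, 0, 0], [0, 0, -1, 2, 0, 0, 0, -1], [0, 0, 0, 0, 2, -1, -1, 0], [0, 0, 0, 0, -1, 2, 0, 0], [0, -1, 0, 0, -1, 0, 2, 0], [0, 0, 0, -1, 0, 0, 0, 2]].
All simple roots have the same length, so the diagram is simply laced. The associated Dynkin diagram is a chain of 8 nodes with single edges (A_8), so the type is A_8 (the algebra sl(9)).

A_8 (sl(9))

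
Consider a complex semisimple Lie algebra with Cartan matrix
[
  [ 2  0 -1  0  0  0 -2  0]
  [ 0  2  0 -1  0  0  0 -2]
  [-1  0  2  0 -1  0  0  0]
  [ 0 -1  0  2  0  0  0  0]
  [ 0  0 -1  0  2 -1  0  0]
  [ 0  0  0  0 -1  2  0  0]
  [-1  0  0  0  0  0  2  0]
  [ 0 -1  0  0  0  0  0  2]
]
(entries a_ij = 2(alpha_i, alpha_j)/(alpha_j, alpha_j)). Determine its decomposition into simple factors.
The diagram associated to this matrix has two connected components: the simple roots {alpha_2, alpha_4, alpha_8} form a chain of 3 nodes with a double edge at one end; the terminal node there is the unique short simple root (B_3), and {alpha_1, alpha_3, alpha_5, alpha_6, alpha_7} form a chain of 5 nodes with a double edge at one end; the terminal node there is the unique short simple root (B_5). A semisimple Lie algebra decomposes uniquely as the direct sum of simple ideals, one per connected component of its Dynkin diagram, so g ≅ B_3 ⊕ B_5 (dimension 21 + 55 = 76).

B_3 (so(7)) + B_5 (so(11))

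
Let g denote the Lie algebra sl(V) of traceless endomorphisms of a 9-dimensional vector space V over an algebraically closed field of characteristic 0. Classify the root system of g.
This is sl(9), which has dimension 9^2 - 1 = 80 and rank 9 - 1 = 8 (a Cartan subalgebra is the diagonal traceless matrices). In the classification of classical Lie algebras, the special linear algebra sl(n+1) has type A_n; here n = 8, so the Dynkin diagram is a chain of 8 nodes with single edges (A_8). Hence the type is A_8.

A_8 (sl(9))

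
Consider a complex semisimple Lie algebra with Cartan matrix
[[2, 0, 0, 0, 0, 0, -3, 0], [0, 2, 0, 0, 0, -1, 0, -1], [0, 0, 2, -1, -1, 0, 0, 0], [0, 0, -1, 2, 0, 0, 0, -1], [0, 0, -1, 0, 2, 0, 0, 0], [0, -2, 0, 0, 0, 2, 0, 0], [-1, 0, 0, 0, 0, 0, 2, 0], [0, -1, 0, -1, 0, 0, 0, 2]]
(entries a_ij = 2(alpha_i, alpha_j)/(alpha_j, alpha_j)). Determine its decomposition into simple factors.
The diagram associated to this matrix has two connected components: the simple roots {alpha_2, alpha_3, alpha_4, alpha_5, alpha_6, alpha_8} form a chain of 6 nodes with a double edge at one end; the terminal node there is the unique long simple root (C_6), and {alpha_1, alpha_7} form two nodes joined by a triple edge (G_2). A semisimple Lie algebra decomposes uniquely as the direct sum of simple ideals, one per connected component of its Dynkin diagram, so g ≅ C_6 ⊕ G_2 (dimension 78 + 14 = 92).

C_6 (sp(12)) + G_2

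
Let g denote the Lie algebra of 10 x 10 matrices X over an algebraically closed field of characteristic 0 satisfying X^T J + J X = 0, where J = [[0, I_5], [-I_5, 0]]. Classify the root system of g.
C_5 (sp(10))

This is sp(10), which has dimension 10(10+1)/2 = 55 and rank 10/2 = 5. In the classification of classical Lie algebras, the symplectic algebra sp(2n) has type C_n; here n = 5, so the Dynkin diagram is a chain of 5 nodes with a double edge at one end; the terminal node there is the unique long simple root (C_5). Hence the type is C_5.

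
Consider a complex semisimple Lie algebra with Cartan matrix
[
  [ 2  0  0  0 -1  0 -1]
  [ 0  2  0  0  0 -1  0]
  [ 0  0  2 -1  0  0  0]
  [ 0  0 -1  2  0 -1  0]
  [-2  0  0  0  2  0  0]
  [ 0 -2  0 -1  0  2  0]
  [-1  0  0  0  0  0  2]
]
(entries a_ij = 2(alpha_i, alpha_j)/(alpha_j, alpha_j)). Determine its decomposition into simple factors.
B_4 (so(9)) + C_3 (sp(6))

The diagram associated to this matrix has two connected components: the simple roots {alpha_2, alpha_3, alpha_4, alpha_6} form a chain of 4 nodes with a double edge at one end; the terminal node there is the unique short simple root (B_4), and {alpha_1, alpha_5, alpha_7} form a chain of 3 nodes with a double edge at one end; the terminal node there is the unique long simple root (C_3). A semisimple Lie algebra decomposes uniquely as the direct sum of simple ideals, one per connected component of its Dynkin diagram, so g ≅ B_4 ⊕ C_3 (dimension 36 + 21 = 57).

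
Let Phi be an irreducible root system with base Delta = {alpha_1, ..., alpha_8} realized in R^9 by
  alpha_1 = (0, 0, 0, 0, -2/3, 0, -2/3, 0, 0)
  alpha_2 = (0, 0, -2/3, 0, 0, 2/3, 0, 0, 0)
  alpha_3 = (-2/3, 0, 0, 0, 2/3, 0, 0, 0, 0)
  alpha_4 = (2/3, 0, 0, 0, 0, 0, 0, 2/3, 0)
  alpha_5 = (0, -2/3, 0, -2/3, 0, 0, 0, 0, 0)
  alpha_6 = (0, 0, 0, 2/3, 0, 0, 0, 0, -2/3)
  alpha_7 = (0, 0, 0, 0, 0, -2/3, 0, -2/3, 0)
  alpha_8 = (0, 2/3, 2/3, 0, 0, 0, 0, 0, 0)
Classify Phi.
Compute the Cartan integers a_ij = 2(alpha_i, alpha_j)/(alpha_j, alpha_j); the resulting 8x8 Cartan matrix is
[[2, 0, -1, 0, 0, 0, 0, 0], [0, 2, 0, 0, 0, 0, -1, -1], [-1, 0, 2, -1, 0, 0, 0, 0], [0, 0, -1, 2, 0, 0, -1, 0], [0, 0, 0, 0, 2, -1, 0, -1], [0, 0, 0, 0, -1, 2, 0, 0], [0, -1, 0, -1, 0, 0, 2, 0], [0, -1, 0, 0, -1, 0, 0, 2]].
All simple roots have the same length, so the diagram is simply laced. The associated Dynkin diagram is a chain of 8 nodes with single edges (A_8), so the type is A_8 (the algebra sl(9)).

A8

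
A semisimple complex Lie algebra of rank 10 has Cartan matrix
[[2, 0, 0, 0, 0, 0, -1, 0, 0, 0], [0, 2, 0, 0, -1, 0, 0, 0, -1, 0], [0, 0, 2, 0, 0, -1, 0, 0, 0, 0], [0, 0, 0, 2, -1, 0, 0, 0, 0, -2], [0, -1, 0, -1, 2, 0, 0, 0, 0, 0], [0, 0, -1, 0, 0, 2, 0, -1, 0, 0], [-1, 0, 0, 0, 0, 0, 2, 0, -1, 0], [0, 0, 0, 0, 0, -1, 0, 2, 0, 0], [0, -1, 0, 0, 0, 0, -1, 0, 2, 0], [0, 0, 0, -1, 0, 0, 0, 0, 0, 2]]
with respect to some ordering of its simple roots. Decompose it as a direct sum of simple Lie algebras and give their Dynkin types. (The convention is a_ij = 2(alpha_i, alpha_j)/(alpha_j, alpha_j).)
The diagram associated to this matrix has two connected components: the simple roots {alpha_3, alpha_6, alpha_8} form a chain of 3 nodes with single edges (A_3), and {alpha_1, alpha_2, alpha_4, alpha_5, alpha_7, alpha_9, alpha_10} form a chain of 7 nodes with a double edge at one end; the terminal node there is the unique short simple root (B_7). A semisimple Lie algebra decomposes uniquely as the direct sum of simple ideals, one per connected component of its Dynkin diagram, so g ≅ A_3 ⊕ B_7 (dimension 15 + 105 = 120).

type A_3 + type B_7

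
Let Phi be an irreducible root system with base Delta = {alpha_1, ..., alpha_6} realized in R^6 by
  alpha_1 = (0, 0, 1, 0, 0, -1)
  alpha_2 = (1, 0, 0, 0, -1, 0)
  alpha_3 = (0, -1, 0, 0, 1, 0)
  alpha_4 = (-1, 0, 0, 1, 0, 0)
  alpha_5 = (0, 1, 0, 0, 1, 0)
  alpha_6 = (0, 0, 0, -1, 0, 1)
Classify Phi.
D_6

Compute the Cartan integers a_ij = 2(alpha_i, alpha_j)/(alpha_j, alpha_j); the resulting 6x6 Cartan matrix is
[[2, 0, 0, 0, 0, -1], [0, 2, -1, -1, -1, 0], [0, -1, 2, 0, 0, 0], [0, -1, 0, 2, 0, -1], [0, -1, 0, 0, 2, 0], [-1, 0, 0, -1, 0, 2]].
All simple roots have the same length, so the diagram is simply laced. The associated Dynkin diagram is a chain of 4 nodes with a fork of two nodes at one end (D_6), so the type is D_6 (the algebra so(12)).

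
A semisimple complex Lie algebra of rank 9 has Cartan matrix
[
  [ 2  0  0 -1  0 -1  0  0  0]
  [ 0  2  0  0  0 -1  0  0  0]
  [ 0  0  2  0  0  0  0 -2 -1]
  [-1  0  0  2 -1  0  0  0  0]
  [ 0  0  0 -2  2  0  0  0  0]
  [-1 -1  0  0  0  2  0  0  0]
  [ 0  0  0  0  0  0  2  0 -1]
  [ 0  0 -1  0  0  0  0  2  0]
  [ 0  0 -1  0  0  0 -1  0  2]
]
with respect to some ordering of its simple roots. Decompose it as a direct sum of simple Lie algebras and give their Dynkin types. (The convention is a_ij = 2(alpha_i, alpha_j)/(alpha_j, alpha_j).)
The diagram associated to this matrix has two connected components: the simple roots {alpha_3, alpha_7, alpha_8, alpha_9} form a chain of 4 nodes with a double edge at one end; the terminal node there is the unique short simple root (B_4), and {alpha_1, alpha_2, alpha_4, alpha_5, alpha_6} form a chain of 5 nodes with a double edge at one end; the terminal node there is the unique long simple root (C_5). A semisimple Lie algebra decomposes uniquely as the direct sum of simple ideals, one per connected component of its Dynkin diagram, so g ≅ B_4 ⊕ C_5 (dimension 36 + 55 = 91).

B_4 + C_5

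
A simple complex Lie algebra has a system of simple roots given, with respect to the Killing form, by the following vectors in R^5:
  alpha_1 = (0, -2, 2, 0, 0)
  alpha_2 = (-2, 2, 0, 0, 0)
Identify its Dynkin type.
type A_2

Compute the Cartan integers a_ij = 2(alpha_i, alpha_j)/(alpha_j, alpha_j); the resulting 2x2 Cartan matrix is
[[2, -1], [-1, 2]].
All simple roots have the same length, so the diagram is simply laced. The associated Dynkin diagram is a chain of 2 nodes with single edges (A_2), so the type is A_2 (the algebra sl(3)).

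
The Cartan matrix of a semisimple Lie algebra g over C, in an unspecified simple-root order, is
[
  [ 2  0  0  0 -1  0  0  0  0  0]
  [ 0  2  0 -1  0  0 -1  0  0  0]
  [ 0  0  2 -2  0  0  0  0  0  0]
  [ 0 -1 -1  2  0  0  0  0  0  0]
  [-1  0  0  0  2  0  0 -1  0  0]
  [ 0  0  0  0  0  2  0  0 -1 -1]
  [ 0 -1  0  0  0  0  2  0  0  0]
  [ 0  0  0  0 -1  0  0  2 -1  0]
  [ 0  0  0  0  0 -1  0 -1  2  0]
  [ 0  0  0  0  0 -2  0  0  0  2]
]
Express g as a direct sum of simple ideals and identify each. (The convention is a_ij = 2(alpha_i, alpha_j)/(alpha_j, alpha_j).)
The diagram associated to this matrix has two connected components: the simple roots {alpha_2, alpha_3, alpha_4, alpha_7} form a chain of 4 nodes with a double edge at one end; the terminal node there is the unique long simple root (C_4), and {alpha_1, alpha_5, alpha_6, alpha_8, alpha_9, alpha_10} form a chain of 6 nodes with a double edge at one end; the terminal node there is the unique long simple root (C_6). A semisimple Lie algebra decomposes uniquely as the direct sum of simple ideals, one per connected component of its Dynkin diagram, so g ≅ C_4 ⊕ C_6 (dimension 36 + 78 = 114).

C_4 (sp(8)) + C_6 (sp(12))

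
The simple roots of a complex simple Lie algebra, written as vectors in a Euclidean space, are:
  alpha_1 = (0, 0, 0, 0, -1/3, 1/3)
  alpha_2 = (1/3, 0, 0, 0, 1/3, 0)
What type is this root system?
Compute the Cartan integers a_ij = 2(alpha_i, alpha_j)/(alpha_j, alpha_j); the resulting 2x2 Cartan matrix is
[[2, -1], [-1, 2]].
All simple roots have the same length, so the diagram is simply laced. The associated Dynkin diagram is a chain of 2 nodes with single edges (A_2), so the type is A_2 (the algebra sl(3)).

A2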